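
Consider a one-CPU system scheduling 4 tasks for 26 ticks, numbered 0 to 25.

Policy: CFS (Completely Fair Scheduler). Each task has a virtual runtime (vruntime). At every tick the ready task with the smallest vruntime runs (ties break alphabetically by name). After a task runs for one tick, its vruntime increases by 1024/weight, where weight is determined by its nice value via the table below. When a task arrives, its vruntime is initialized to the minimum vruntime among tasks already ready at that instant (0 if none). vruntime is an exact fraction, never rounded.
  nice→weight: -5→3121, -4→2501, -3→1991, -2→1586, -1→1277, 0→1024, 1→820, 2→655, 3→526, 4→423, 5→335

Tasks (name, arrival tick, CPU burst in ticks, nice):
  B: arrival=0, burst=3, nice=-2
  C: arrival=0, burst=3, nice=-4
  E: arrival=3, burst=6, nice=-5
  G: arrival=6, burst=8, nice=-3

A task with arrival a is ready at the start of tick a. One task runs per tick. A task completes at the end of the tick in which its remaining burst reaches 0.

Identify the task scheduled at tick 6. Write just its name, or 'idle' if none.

running at tick 6 = E

t=0: vr[B=0 C=0] → run B
t=1: vr[B=512/793 C=0] → run C
t=2: vr[B=512/793 C=1024/2501] → run C
t=3: vr[B=512/793 C=2048/2501 E=512/793] → run B
t=4: vr[B=1024/793 C=2048/2501 E=512/793] → run E
t=5: vr[B=1024/793 C=2048/2501 E=2409984/2474953] → run C
t=6: vr[B=1024/793 E=2409984/2474953 G=2409984/2474953] → run E
t=7: vr[B=1024/793 E=3222016/2474953 G=2409984/2474953] → run G
t=8: vr[B=1024/793 E=3222016/2474953 G=7332630016/4927631423] → run B
t=9: vr[E=3222016/2474953 G=7332630016/4927631423] → run E
t=10: vr[E=4034048/2474953 G=7332630016/4927631423] → run G
t=11: vr[E=4034048/2474953 G=9866981888/4927631423] → run E
t=12: vr[E=4846080/2474953 G=9866981888/4927631423] → run E
t=13: vr[E=5658112/2474953 G=9866981888/4927631423] → run G
t=14: vr[E=5658112/2474953 G=12401333760/4927631423] → run E
t=15: vr[G=12401333760/4927631423] → run G
t=16: vr[G=14935685632/4927631423] → run G
t=17: vr[G=17470037504/4927631423] → run G
t=18: vr[G=20004389376/4927631423] → run G
t=19: vr[G=22538741248/4927631423] → run G
t=20: (idle)
t=21: (idle)
t=22: (idle)
t=23: (idle)
t=24: (idle)
t=25: (idle)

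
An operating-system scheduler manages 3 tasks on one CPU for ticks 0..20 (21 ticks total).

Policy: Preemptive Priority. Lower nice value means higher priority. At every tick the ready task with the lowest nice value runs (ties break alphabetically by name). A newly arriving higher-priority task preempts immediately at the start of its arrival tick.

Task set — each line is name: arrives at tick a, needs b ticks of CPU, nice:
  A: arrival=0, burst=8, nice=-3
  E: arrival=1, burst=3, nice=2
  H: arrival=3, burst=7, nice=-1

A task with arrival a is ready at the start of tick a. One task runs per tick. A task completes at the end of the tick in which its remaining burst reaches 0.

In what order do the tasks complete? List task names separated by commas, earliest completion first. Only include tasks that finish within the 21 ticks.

completion order = A, H, E

t=0: ready={A} → run A
t=1: ready={A,E} → run A
t=2: ready={A,E} → run A
t=3: ready={A,E,H} → run A
t=4: ready={A,E,H} → run A
t=5: ready={A,E,H} → run A
t=6: ready={A,E,H} → run A
t=7: ready={A,E,H} → run A
t=8: ready={E,H} → run H
t=9: ready={E,H} → run H
t=10: ready={E,H} → run H
t=11: ready={E,H} → run H
t=12: ready={E,H} → run H
t=13: ready={E,H} → run H
t=14: ready={E,H} → run H
t=15: ready={E} → run E
t=16: ready={E} → run E
t=17: ready={E} → run E
t=18: (idle)
t=19: (idle)
t=20: (idle)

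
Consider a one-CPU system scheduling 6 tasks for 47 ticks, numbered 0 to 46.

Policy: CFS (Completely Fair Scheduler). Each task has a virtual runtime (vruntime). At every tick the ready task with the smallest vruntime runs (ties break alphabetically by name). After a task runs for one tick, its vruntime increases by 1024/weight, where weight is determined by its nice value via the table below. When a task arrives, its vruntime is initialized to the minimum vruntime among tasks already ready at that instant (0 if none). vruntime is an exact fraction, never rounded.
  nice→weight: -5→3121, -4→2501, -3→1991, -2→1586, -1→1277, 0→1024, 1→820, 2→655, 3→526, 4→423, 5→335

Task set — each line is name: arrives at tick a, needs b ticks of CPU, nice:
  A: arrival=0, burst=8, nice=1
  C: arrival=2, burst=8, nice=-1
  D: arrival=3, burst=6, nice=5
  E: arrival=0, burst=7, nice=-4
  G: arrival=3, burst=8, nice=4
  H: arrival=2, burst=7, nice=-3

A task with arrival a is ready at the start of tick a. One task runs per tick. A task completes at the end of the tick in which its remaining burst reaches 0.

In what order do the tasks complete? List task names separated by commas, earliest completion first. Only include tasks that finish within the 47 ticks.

completion order = E, H, C, A, D, G

t=0: vr[A=0 E=0] → run A
t=1: vr[A=256/205 E=0] → run E
t=2: vr[A=256/205 C=1024/2501 E=1024/2501 H=1024/2501] → run C
t=3: vr[A=256/205 C=3868672/3193777 D=1024/2501 E=1024/2501 G=1024/2501 H=1024/2501] → run D
t=4: vr[A=256/205 C=3868672/3193777 D=2904064/837835 E=1024/2501 G=1024/2501 H=1024/2501] → run E
t=5: vr[A=256/205 C=3868672/3193777 D=2904064/837835 E=2048/2501 G=1024/2501 H=1024/2501] → run G
t=6: vr[A=256/205 C=3868672/3193777 D=2904064/837835 E=2048/2501 G=2994176/1057923 H=1024/2501] → run H
t=7: vr[A=256/205 C=3868672/3193777 D=2904064/837835 E=2048/2501 G=2994176/1057923 H=4599808/4979491] → run E
t=8: vr[A=256/205 C=3868672/3193777 D=2904064/837835 E=3072/2501 G=2994176/1057923 H=4599808/4979491] → run H
t=9: vr[A=256/205 C=3868672/3193777 D=2904064/837835 E=3072/2501 G=2994176/1057923 H=7160832/4979491] → run C
t=10: vr[A=256/205 C=6429696/3193777 D=2904064/837835 E=3072/2501 G=2994176/1057923 H=7160832/4979491] → run E
t=11: vr[A=256/205 C=6429696/3193777 D=2904064/837835 E=4096/2501 G=2994176/1057923 H=7160832/4979491] → run A
t=12: vr[A=512/205 C=6429696/3193777 D=2904064/837835 E=4096/2501 G=2994176/1057923 H=7160832/4979491] → run H
t=13: vr[A=512/205 C=6429696/3193777 D=2904064/837835 E=4096/2501 G=2994176/1057923 H=9721856/4979491] → run E
t=14: vr[A=512/205 C=6429696/3193777 D=2904064/837835 E=5120/2501 G=2994176/1057923 H=9721856/4979491] → run H
t=15: vr[A=512/205 C=6429696/3193777 D=2904064/837835 E=5120/2501 G=2994176/1057923 H=12282880/4979491] → run C
t=16: vr[A=512/205 C=8990720/3193777 D=2904064/837835 E=5120/2501 G=2994176/1057923 H=12282880/4979491] → run E
t=17: vr[A=512/205 C=8990720/3193777 D=2904064/837835 E=6144/2501 G=2994176/1057923 H=12282880/4979491] → run E
t=18: vr[A=512/205 C=8990720/3193777 D=2904064/837835 G=2994176/1057923 H=12282880/4979491] → run H
t=19: vr[A=512/205 C=8990720/3193777 D=2904064/837835 G=2994176/1057923 H=14843904/4979491] → run A
t=20: vr[A=768/205 C=8990720/3193777 D=2904064/837835 G=2994176/1057923 H=14843904/4979491] → run C
t=21: vr[A=768/205 C=11551744/3193777 D=2904064/837835 G=2994176/1057923 H=14843904/4979491] → run G
t=22: vr[A=768/205 C=11551744/3193777 D=2904064/837835 G=5555200/1057923 H=14843904/4979491] → run H
t=23: vr[A=768/205 C=11551744/3193777 D=2904064/837835 G=5555200/1057923 H=17404928/4979491] → run D
t=24: vr[A=768/205 C=11551744/3193777 D=5465088/837835 G=5555200/1057923 H=17404928/4979491] → run H
t=25: vr[A=768/205 C=11551744/3193777 D=5465088/837835 G=5555200/1057923] → run C
t=26: vr[A=768/205 C=14112768/3193777 D=5465088/837835 G=5555200/1057923] → run A
t=27: vr[A=1024/205 C=14112768/3193777 D=5465088/837835 G=5555200/1057923] → run C
t=28: vr[A=1024/205 C=16673792/3193777 D=5465088/837835 G=5555200/1057923] → run A
t=29: vr[A=256/41 C=16673792/3193777 D=5465088/837835 G=5555200/1057923] → run C
t=30: vr[A=256/41 C=19234816/3193777 D=5465088/837835 G=5555200/1057923] → run G
t=31: vr[A=256/41 C=19234816/3193777 D=5465088/837835 G=2705408/352641] → run C
t=32: vr[A=256/41 D=5465088/837835 G=2705408/352641] → run A
t=33: vr[A=1536/205 D=5465088/837835 G=2705408/352641] → run D
t=34: vr[A=1536/205 D=8026112/837835 G=2705408/352641] → run A
t=35: vr[A=1792/205 D=8026112/837835 G=2705408/352641] → run G
t=36: vr[A=1792/205 D=8026112/837835 G=10677248/1057923] → run A
t=37: vr[D=8026112/837835 G=10677248/1057923] → run D
t=38: vr[D=10587136/837835 G=10677248/1057923] → run G
t=39: vr[D=10587136/837835 G=13238272/1057923] → run G
t=40: vr[D=10587136/837835 G=5266432/352641] → run D
t=41: vr[D=2629632/167567 G=5266432/352641] → run G
t=42: vr[D=2629632/167567 G=18360320/1057923] → run D
t=43: vr[G=18360320/1057923] → run G
t=44: (idle)
t=45: (idle)
t=46: (idle)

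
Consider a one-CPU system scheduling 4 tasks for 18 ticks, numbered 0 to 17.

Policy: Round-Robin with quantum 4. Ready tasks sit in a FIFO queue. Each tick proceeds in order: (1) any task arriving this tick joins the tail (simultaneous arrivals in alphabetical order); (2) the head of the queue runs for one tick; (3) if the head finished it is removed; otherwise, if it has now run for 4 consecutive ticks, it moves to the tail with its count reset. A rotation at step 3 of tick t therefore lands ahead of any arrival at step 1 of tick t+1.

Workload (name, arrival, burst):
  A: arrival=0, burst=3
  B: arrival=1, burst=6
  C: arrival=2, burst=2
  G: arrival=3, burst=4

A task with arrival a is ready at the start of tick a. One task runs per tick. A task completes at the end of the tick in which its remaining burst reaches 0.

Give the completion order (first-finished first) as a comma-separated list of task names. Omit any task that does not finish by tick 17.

t=0: queue=[A] q_used=0 → run A
t=1: queue=[A,B] q_used=1 → run A
t=2: queue=[A,B,C] q_used=2 → run A
t=3: queue=[B,C,G] q_used=0 → run B
t=4: queue=[B,C,G] q_used=1 → run B
t=5: queue=[B,C,G] q_used=2 → run B
t=6: queue=[B,C,G] q_used=3 → run B
t=7: queue=[C,G,B] q_used=0 → run C
t=8: queue=[C,G,B] q_used=1 → run C
t=9: queue=[G,B] q_used=0 → run G
t=10: queue=[G,B] q_used=1 → run G
t=11: queue=[G,B] q_used=2 → run G
t=12: queue=[G,B] q_used=3 → run G
t=13: queue=[B] q_used=0 → run B
t=14: queue=[B] q_used=1 → run B
t=15: (idle)
t=16: (idle)
t=17: (idle)

completion order = A, C, G, B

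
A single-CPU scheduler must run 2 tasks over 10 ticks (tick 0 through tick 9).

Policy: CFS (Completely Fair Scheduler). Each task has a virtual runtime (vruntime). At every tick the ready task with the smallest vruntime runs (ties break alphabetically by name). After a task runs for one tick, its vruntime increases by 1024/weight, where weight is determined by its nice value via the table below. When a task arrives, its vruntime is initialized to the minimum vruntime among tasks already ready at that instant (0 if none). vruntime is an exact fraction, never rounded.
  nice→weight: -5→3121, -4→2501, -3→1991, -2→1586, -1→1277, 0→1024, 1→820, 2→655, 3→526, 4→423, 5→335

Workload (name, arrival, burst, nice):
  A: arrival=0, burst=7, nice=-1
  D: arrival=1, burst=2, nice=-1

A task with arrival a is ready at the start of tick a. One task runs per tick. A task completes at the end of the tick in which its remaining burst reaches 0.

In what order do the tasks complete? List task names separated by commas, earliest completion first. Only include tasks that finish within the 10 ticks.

completion order = D, A

t=0: vr[A=0] → run A
t=1: vr[A=1024/1277 D=1024/1277] → run A
t=2: vr[A=2048/1277 D=1024/1277] → run D
t=3: vr[A=2048/1277 D=2048/1277] → run A
t=4: vr[A=3072/1277 D=2048/1277] → run D
t=5: vr[A=3072/1277] → run A
t=6: vr[A=4096/1277] → run A
t=7: vr[A=5120/1277] → run A
t=8: vr[A=6144/1277] → run A
t=9: (idle)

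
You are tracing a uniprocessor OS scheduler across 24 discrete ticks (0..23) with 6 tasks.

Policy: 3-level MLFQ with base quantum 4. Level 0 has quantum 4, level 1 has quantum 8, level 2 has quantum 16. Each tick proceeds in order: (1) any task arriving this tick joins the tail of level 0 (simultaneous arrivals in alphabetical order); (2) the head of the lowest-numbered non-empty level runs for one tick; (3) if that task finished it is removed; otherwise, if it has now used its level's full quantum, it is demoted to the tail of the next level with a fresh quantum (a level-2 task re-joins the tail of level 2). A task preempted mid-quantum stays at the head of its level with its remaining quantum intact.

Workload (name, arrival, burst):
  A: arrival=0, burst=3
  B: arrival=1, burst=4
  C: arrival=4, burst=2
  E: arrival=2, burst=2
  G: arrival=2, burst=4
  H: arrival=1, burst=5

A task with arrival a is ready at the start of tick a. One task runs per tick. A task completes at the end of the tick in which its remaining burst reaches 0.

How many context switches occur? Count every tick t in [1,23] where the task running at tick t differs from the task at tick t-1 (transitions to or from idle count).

context switches = 7

t=0: L0/L1/L2 = A/-/- → run A
t=1: L0/L1/L2 = ABH/-/- → run A
t=2: L0/L1/L2 = ABHEG/-/- → run A
t=3: L0/L1/L2 = BHEG/-/- → run B
t=4: L0/L1/L2 = BHEGC/-/- → run B
t=5: L0/L1/L2 = BHEGC/-/- → run B
t=6: L0/L1/L2 = BHEGC/-/- → run B
t=7: L0/L1/L2 = HEGC/-/- → run H
t=8: L0/L1/L2 = HEGC/-/- → run H
t=9: L0/L1/L2 = HEGC/-/- → run H
t=10: L0/L1/L2 = HEGC/-/- → run H
t=11: L0/L1/L2 = EGC/H/- → run E
t=12: L0/L1/L2 = EGC/H/- → run E
t=13: L0/L1/L2 = GC/H/- → run G
t=14: L0/L1/L2 = GC/H/- → run G
t=15: L0/L1/L2 = GC/H/- → run G
t=16: L0/L1/L2 = GC/H/- → run G
t=17: L0/L1/L2 = C/H/- → run C
t=18: L0/L1/L2 = C/H/- → run C
t=19: L0/L1/L2 = -/H/- → run H
t=20: (idle)
t=21: (idle)
t=22: (idle)
t=23: (idle)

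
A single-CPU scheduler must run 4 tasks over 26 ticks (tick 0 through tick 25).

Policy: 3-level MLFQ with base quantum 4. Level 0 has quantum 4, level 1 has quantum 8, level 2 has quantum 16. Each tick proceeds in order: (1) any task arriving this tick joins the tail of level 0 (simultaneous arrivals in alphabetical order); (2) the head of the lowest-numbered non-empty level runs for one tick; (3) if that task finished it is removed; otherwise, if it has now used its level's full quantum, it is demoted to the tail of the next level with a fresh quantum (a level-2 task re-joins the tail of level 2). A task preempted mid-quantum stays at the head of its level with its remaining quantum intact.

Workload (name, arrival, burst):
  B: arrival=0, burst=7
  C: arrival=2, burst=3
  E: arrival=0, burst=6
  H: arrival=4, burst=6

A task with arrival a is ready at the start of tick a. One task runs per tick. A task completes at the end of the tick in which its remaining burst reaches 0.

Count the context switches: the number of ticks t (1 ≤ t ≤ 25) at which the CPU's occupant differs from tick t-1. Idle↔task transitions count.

context switches = 7

t=0: L0/L1/L2 = BE/-/- → run B
t=1: L0/L1/L2 = BE/-/- → run B
t=2: L0/L1/L2 = BEC/-/- → run B
t=3: L0/L1/L2 = BEC/-/- → run B
t=4: L0/L1/L2 = ECH/B/- → run E
t=5: L0/L1/L2 = ECH/B/- → run E
t=6: L0/L1/L2 = ECH/B/- → run E
t=7: L0/L1/L2 = ECH/B/- → run E
t=8: L0/L1/L2 = CH/BE/- → run C
t=9: L0/L1/L2 = CH/BE/- → run C
t=10: L0/L1/L2 = CH/BE/- → run C
t=11: L0/L1/L2 = H/BE/- → run H
t=12: L0/L1/L2 = H/BE/- → run H
t=13: L0/L1/L2 = H/BE/- → run H
t=14: L0/L1/L2 = H/BE/- → run H
t=15: L0/L1/L2 = -/BEH/- → run B
t=16: L0/L1/L2 = -/BEH/- → run B
t=17: L0/L1/L2 = -/BEH/- → run B
t=18: L0/L1/L2 = -/EH/- → run E
t=19: L0/L1/L2 = -/EH/- → run E
t=20: L0/L1/L2 = -/H/- → run H
t=21: L0/L1/L2 = -/H/- → run H
t=22: (idle)
t=23: (idle)
t=24: (idle)
t=25: (idle)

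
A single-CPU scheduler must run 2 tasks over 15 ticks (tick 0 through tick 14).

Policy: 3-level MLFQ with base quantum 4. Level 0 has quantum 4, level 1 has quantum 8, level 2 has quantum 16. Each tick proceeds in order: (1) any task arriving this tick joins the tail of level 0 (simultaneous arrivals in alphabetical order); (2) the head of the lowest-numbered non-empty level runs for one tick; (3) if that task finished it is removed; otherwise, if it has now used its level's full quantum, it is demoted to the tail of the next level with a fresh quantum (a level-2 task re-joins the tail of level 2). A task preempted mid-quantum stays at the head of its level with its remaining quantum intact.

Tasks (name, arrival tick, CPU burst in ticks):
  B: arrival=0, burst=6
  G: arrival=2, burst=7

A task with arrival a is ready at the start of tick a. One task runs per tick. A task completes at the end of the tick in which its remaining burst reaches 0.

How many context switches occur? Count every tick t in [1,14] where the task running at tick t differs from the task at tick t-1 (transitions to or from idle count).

context switches = 4

t=0: L0/L1/L2 = B/-/- → run B
t=1: L0/L1/L2 = B/-/- → run B
t=2: L0/L1/L2 = BG/-/- → run B
t=3: L0/L1/L2 = BG/-/- → run B
t=4: L0/L1/L2 = G/B/- → run G
t=5: L0/L1/L2 = G/B/- → run G
t=6: L0/L1/L2 = G/B/- → run G
t=7: L0/L1/L2 = G/B/- → run G
t=8: L0/L1/L2 = -/BG/- → run B
t=9: L0/L1/L2 = -/BG/- → run B
t=10: L0/L1/L2 = -/G/- → run G
t=11: L0/L1/L2 = -/G/- → run G
t=12: L0/L1/L2 = -/G/- → run G
t=13: (idle)
t=14: (idle)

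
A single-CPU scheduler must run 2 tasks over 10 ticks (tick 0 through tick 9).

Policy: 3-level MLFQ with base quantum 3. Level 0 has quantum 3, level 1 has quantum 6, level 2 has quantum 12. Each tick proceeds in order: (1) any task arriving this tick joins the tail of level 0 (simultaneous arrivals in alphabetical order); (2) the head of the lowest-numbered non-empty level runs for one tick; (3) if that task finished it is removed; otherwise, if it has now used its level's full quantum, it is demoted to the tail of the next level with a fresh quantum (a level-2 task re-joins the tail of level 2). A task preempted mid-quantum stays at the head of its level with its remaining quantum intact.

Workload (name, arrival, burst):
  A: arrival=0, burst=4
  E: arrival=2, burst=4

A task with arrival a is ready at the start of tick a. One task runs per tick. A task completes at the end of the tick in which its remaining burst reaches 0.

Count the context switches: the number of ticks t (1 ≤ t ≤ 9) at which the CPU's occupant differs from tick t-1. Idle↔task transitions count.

t=0: L0/L1/L2 = A/-/- → run A
t=1: L0/L1/L2 = A/-/- → run A
t=2: L0/L1/L2 = AE/-/- → run A
t=3: L0/L1/L2 = E/A/- → run E
t=4: L0/L1/L2 = E/A/- → run E
t=5: L0/L1/L2 = E/A/- → run E
t=6: L0/L1/L2 = -/AE/- → run A
t=7: L0/L1/L2 = -/E/- → run E
t=8: (idle)
t=9: (idle)

context switches = 4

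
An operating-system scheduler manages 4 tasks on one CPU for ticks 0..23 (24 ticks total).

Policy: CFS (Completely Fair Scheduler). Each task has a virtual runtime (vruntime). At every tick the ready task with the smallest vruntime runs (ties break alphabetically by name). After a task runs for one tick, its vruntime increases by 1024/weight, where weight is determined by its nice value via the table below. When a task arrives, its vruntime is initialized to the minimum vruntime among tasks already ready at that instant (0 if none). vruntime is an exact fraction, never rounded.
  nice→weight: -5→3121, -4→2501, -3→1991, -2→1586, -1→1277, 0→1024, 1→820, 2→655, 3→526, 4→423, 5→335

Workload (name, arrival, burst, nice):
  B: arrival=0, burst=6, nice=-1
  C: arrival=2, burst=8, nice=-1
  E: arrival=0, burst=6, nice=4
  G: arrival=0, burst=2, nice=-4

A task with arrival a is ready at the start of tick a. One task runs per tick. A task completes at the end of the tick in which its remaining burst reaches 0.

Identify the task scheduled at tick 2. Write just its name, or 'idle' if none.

t=0: vr[B=0 E=0 G=0] → run B
t=1: vr[B=1024/1277 E=0 G=0] → run E
t=2: vr[B=1024/1277 C=0 E=1024/423 G=0] → run C
t=3: vr[B=1024/1277 C=1024/1277 E=1024/423 G=0] → run G
t=4: vr[B=1024/1277 C=1024/1277 E=1024/423 G=1024/2501] → run G
t=5: vr[B=1024/1277 C=1024/1277 E=1024/423] → run B
t=6: vr[B=2048/1277 C=1024/1277 E=1024/423] → run C
t=7: vr[B=2048/1277 C=2048/1277 E=1024/423] → run B
t=8: vr[B=3072/1277 C=2048/1277 E=1024/423] → run C
t=9: vr[B=3072/1277 C=3072/1277 E=1024/423] → run B
t=10: vr[B=4096/1277 C=3072/1277 E=1024/423] → run C
t=11: vr[B=4096/1277 C=4096/1277 E=1024/423] → run E
t=12: vr[B=4096/1277 C=4096/1277 E=2048/423] → run B
t=13: vr[B=5120/1277 C=4096/1277 E=2048/423] → run C
t=14: vr[B=5120/1277 C=5120/1277 E=2048/423] → run B
t=15: vr[C=5120/1277 E=2048/423] → run C
t=16: vr[C=6144/1277 E=2048/423] → run C
t=17: vr[C=7168/1277 E=2048/423] → run E
t=18: vr[C=7168/1277 E=1024/141] → run C
t=19: vr[E=1024/141] → run E
t=20: vr[E=4096/423] → run E
t=21: vr[E=5120/423] → run E
t=22: (idle)
t=23: (idle)

running at tick 2 = C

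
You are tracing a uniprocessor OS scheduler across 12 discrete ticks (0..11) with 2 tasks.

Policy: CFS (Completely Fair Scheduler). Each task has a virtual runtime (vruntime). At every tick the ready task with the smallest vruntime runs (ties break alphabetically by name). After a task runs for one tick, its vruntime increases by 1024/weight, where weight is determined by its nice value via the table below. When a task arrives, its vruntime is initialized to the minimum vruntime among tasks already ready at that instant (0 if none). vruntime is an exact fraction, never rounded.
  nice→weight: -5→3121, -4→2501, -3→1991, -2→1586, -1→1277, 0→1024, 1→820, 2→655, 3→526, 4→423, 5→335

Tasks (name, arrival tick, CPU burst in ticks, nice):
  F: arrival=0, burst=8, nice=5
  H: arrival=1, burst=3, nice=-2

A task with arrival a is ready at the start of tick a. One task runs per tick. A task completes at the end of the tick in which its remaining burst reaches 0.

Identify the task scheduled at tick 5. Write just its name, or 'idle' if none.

running at tick 5 = F

t=0: vr[F=0] → run F
t=1: vr[F=1024/335 H=1024/335] → run F
t=2: vr[F=2048/335 H=1024/335] → run H
t=3: vr[F=2048/335 H=983552/265655] → run H
t=4: vr[F=2048/335 H=1155072/265655] → run H
t=5: vr[F=2048/335] → run F
t=6: vr[F=3072/335] → run F
t=7: vr[F=4096/335] → run F
t=8: vr[F=1024/67] → run F
t=9: vr[F=6144/335] → run F
t=10: vr[F=7168/335] → run F
t=11: (idle)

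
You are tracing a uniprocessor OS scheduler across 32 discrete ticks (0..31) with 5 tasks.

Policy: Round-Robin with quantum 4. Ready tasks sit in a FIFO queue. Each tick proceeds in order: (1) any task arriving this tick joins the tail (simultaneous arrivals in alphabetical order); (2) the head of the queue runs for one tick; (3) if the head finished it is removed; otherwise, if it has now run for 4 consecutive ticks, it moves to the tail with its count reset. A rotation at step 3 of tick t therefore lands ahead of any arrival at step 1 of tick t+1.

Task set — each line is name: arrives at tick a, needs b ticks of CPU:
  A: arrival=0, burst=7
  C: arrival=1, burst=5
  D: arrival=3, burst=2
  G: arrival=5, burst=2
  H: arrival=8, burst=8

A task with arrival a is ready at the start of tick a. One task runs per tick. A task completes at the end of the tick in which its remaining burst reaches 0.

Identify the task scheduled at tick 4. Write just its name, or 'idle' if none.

t=0: queue=[A] q_used=0 → run A
t=1: queue=[A,C] q_used=1 → run A
t=2: queue=[A,C] q_used=2 → run A
t=3: queue=[A,C,D] q_used=3 → run A
t=4: queue=[C,D,A] q_used=0 → run C
t=5: queue=[C,D,A,G] q_used=1 → run C
t=6: queue=[C,D,A,G] q_used=2 → run C
t=7: queue=[C,D,A,G] q_used=3 → run C
t=8: queue=[D,A,G,C,H] q_used=0 → run D
t=9: queue=[D,A,G,C,H] q_used=1 → run D
t=10: queue=[A,G,C,H] q_used=0 → run A
t=11: queue=[A,G,C,H] q_used=1 → run A
t=12: queue=[A,G,C,H] q_used=2 → run A
t=13: queue=[G,C,H] q_used=0 → run G
t=14: queue=[G,C,H] q_used=1 → run G
t=15: queue=[C,H] q_used=0 → run C
t=16: queue=[H] q_used=0 → run H
t=17: queue=[H] q_used=1 → run H
t=18: queue=[H] q_used=2 → run H
t=19: queue=[H] q_used=3 → run H
t=20: queue=[H] q_used=0 → run H
t=21: queue=[H] q_used=1 → run H
t=22: queue=[H] q_used=2 → run H
t=23: queue=[H] q_used=3 → run H
t=24: (idle)
t=25: (idle)
t=26: (idle)
t=27: (idle)
t=28: (idle)
t=29: (idle)
t=30: (idle)
t=31: (idle)

running at tick 4 = C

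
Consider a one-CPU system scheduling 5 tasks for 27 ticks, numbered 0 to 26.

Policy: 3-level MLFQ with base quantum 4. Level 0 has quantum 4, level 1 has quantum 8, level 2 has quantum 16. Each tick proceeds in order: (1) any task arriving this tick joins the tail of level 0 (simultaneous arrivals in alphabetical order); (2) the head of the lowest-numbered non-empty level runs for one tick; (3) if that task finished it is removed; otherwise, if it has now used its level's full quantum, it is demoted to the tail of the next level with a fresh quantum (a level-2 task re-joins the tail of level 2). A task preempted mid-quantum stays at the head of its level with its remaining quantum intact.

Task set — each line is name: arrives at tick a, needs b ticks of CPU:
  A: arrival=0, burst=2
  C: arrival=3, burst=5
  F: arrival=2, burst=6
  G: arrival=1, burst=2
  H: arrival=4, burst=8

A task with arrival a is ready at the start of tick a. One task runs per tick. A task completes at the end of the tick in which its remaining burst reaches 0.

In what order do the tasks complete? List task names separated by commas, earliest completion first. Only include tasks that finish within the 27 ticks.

t=0: L0/L1/L2 = A/-/- → run A
t=1: L0/L1/L2 = AG/-/- → run A
t=2: L0/L1/L2 = GF/-/- → run G
t=3: L0/L1/L2 = GFC/-/- → run G
t=4: L0/L1/L2 = FCH/-/- → run F
t=5: L0/L1/L2 = FCH/-/- → run F
t=6: L0/L1/L2 = FCH/-/- → run F
t=7: L0/L1/L2 = FCH/-/- → run F
t=8: L0/L1/L2 = CH/F/- → run C
t=9: L0/L1/L2 = CH/F/- → run C
t=10: L0/L1/L2 = CH/F/- → run C
t=11: L0/L1/L2 = CH/F/- → run C
t=12: L0/L1/L2 = H/FC/- → run H
t=13: L0/L1/L2 = H/FC/- → run H
t=14: L0/L1/L2 = H/FC/- → run H
t=15: L0/L1/L2 = H/FC/- → run H
t=16: L0/L1/L2 = -/FCH/- → run F
t=17: L0/L1/L2 = -/FCH/- → run F
t=18: L0/L1/L2 = -/CH/- → run C
t=19: L0/L1/L2 = -/H/- → run H
t=20: L0/L1/L2 = -/H/- → run H
t=21: L0/L1/L2 = -/H/- → run H
t=22: L0/L1/L2 = -/H/- → run H
t=23: (idle)
t=24: (idle)
t=25: (idle)
t=26: (idle)

completion order = A, G, F, C, H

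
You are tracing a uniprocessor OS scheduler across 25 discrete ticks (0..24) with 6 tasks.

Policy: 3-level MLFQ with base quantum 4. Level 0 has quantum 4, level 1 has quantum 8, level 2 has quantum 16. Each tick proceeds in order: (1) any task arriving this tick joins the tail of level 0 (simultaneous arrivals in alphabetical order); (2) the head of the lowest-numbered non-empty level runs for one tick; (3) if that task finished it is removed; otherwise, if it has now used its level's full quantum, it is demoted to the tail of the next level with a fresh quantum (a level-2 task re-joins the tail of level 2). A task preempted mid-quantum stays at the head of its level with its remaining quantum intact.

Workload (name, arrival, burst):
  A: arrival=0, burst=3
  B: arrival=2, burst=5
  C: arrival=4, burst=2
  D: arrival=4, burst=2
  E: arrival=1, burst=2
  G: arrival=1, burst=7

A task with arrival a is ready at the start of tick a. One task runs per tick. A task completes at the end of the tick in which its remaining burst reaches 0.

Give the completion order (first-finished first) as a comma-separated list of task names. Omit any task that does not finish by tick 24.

t=0: L0/L1/L2 = A/-/- → run A
t=1: L0/L1/L2 = AEG/-/- → run A
t=2: L0/L1/L2 = AEGB/-/- → run A
t=3: L0/L1/L2 = EGB/-/- → run E
t=4: L0/L1/L2 = EGBCD/-/- → run E
t=5: L0/L1/L2 = GBCD/-/- → run G
t=6: L0/L1/L2 = GBCD/-/- → run G
t=7: L0/L1/L2 = GBCD/-/- → run G
t=8: L0/L1/L2 = GBCD/-/- → run G
t=9: L0/L1/L2 = BCD/G/- → run B
t=10: L0/L1/L2 = BCD/G/- → run B
t=11: L0/L1/L2 = BCD/G/- → run B
t=12: L0/L1/L2 = BCD/G/- → run B
t=13: L0/L1/L2 = CD/GB/- → run C
t=14: L0/L1/L2 = CD/GB/- → run C
t=15: L0/L1/L2 = D/GB/- → run D
t=16: L0/L1/L2 = D/GB/- → run D
t=17: L0/L1/L2 = -/GB/- → run G
t=18: L0/L1/L2 = -/GB/- → run G
t=19: L0/L1/L2 = -/GB/- → run G
t=20: L0/L1/L2 = -/B/- → run B
t=21: (idle)
t=22: (idle)
t=23: (idle)
t=24: (idle)

completion order = A, E, C, D, G, B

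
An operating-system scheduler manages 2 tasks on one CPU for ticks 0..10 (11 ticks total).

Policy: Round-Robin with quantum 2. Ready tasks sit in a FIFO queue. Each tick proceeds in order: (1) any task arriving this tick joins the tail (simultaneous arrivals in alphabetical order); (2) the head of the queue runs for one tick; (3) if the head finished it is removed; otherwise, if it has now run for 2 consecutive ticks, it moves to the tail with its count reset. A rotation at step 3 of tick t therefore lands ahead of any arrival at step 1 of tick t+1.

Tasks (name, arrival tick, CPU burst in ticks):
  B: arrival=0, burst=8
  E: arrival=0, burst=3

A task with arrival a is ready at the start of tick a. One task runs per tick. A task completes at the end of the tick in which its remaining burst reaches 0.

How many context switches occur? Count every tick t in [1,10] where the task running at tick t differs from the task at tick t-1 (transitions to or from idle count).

context switches = 4

t=0: queue=[B,E] q_used=0 → run B
t=1: queue=[B,E] q_used=1 → run B
t=2: queue=[E,B] q_used=0 → run E
t=3: queue=[E,B] q_used=1 → run E
t=4: queue=[B,E] q_used=0 → run B
t=5: queue=[B,E] q_used=1 → run B
t=6: queue=[E,B] q_used=0 → run E
t=7: queue=[B] q_used=0 → run B
t=8: queue=[B] q_used=1 → run B
t=9: queue=[B] q_used=0 → run B
t=10: queue=[B] q_used=1 → run B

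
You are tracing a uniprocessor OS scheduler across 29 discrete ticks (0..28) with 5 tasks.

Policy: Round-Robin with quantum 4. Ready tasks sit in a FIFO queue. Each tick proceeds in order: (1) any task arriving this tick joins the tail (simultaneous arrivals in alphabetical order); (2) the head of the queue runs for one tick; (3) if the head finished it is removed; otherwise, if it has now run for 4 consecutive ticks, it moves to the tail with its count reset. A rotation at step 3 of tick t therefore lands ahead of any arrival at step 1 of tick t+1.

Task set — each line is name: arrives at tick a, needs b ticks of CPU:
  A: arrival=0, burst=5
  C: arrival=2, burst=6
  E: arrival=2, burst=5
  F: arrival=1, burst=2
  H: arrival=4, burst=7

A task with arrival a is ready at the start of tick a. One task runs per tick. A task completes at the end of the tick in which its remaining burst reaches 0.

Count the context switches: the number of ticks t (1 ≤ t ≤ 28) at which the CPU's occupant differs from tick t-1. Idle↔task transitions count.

t=0: queue=[A] q_used=0 → run A
t=1: queue=[A,F] q_used=1 → run A
t=2: queue=[A,F,C,E] q_used=2 → run A
t=3: queue=[A,F,C,E] q_used=3 → run A
t=4: queue=[F,C,E,A,H] q_used=0 → run F
t=5: queue=[F,C,E,A,H] q_used=1 → run F
t=6: queue=[C,E,A,H] q_used=0 → run C
t=7: queue=[C,E,A,H] q_used=1 → run C
t=8: queue=[C,E,A,H] q_used=2 → run C
t=9: queue=[C,E,A,H] q_used=3 → run C
t=10: queue=[E,A,H,C] q_used=0 → run E
t=11: queue=[E,A,H,C] q_used=1 → run E
t=12: queue=[E,A,H,C] q_used=2 → run E
t=13: queue=[E,A,H,C] q_used=3 → run E
t=14: queue=[A,H,C,E] q_used=0 → run A
t=15: queue=[H,C,E] q_used=0 → run H
t=16: queue=[H,C,E] q_used=1 → run H
t=17: queue=[H,C,E] q_used=2 → run H
t=18: queue=[H,C,E] q_used=3 → run H
t=19: queue=[C,E,H] q_used=0 → run C
t=20: queue=[C,E,H] q_used=1 → run C
t=21: queue=[E,H] q_used=0 → run E
t=22: queue=[H] q_used=0 → run H
t=23: queue=[H] q_used=1 → run H
t=24: queue=[H] q_used=2 → run H
t=25: (idle)
t=26: (idle)
t=27: (idle)
t=28: (idle)

context switches = 9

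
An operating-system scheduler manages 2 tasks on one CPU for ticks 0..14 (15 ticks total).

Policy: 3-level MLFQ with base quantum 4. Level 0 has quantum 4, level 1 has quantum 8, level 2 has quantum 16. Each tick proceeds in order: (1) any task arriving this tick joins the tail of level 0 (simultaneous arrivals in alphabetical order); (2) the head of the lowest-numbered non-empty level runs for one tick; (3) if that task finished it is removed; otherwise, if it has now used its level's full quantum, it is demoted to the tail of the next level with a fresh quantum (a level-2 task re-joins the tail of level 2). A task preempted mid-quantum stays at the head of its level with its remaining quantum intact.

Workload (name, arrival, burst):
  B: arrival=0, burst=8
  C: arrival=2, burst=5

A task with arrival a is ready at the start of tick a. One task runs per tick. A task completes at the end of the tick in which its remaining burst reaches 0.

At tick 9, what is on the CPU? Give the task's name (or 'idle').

running at tick 9 = B

t=0: L0/L1/L2 = B/-/- → run B
t=1: L0/L1/L2 = B/-/- → run B
t=2: L0/L1/L2 = BC/-/- → run B
t=3: L0/L1/L2 = BC/-/- → run B
t=4: L0/L1/L2 = C/B/- → run C
t=5: L0/L1/L2 = C/B/- → run C
t=6: L0/L1/L2 = C/B/- → run C
t=7: L0/L1/L2 = C/B/- → run C
t=8: L0/L1/L2 = -/BC/- → run B
t=9: L0/L1/L2 = -/BC/- → run B
t=10: L0/L1/L2 = -/BC/- → run B
t=11: L0/L1/L2 = -/BC/- → run B
t=12: L0/L1/L2 = -/C/- → run C
t=13: (idle)
t=14: (idle)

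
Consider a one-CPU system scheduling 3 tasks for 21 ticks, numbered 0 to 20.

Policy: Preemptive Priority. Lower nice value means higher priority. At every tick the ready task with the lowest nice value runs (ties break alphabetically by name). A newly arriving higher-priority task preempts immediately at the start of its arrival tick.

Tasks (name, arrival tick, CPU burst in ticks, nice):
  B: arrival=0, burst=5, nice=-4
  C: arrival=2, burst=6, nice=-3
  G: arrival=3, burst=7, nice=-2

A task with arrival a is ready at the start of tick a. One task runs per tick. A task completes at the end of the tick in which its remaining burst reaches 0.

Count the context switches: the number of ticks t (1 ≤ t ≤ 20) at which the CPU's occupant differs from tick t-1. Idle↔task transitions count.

context switches = 3

t=0: ready={B} → run B
t=1: ready={B} → run B
t=2: ready={B,C} → run B
t=3: ready={B,C,G} → run B
t=4: ready={B,C,G} → run B
t=5: ready={C,G} → run C
t=6: ready={C,G} → run C
t=7: ready={C,G} → run C
t=8: ready={C,G} → run C
t=9: ready={C,G} → run C
t=10: ready={C,G} → run C
t=11: ready={G} → run G
t=12: ready={G} → run G
t=13: ready={G} → run G
t=14: ready={G} → run G
t=15: ready={G} → run G
t=16: ready={G} → run G
t=17: ready={G} → run G
t=18: (idle)
t=19: (idle)
t=20: (idle)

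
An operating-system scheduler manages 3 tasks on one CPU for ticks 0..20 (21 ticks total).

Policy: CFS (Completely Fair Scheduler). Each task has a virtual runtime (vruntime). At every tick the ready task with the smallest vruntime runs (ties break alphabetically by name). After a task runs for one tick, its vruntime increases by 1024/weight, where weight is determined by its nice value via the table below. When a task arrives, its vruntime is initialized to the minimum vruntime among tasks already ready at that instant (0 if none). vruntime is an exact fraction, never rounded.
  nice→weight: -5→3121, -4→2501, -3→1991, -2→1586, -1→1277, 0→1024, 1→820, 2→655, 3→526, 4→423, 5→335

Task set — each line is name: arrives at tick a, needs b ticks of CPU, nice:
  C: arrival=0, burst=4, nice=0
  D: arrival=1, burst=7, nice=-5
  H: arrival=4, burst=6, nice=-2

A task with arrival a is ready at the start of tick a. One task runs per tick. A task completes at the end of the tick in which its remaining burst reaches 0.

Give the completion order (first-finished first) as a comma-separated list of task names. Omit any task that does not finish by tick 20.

completion order = D, C, H

t=0: vr[C=0] → run C
t=1: vr[C=1 D=1] → run C
t=2: vr[C=2 D=1] → run D
t=3: vr[C=2 D=4145/3121] → run D
t=4: vr[C=2 D=5169/3121 H=5169/3121] → run D
t=5: vr[C=2 D=6193/3121 H=5169/3121] → run H
t=6: vr[C=2 D=6193/3121 H=5696969/2474953] → run D
t=7: vr[C=2 D=7217/3121 H=5696969/2474953] → run C
t=8: vr[C=3 D=7217/3121 H=5696969/2474953] → run H
t=9: vr[C=3 D=7217/3121 H=7294921/2474953] → run D
t=10: vr[C=3 D=8241/3121 H=7294921/2474953] → run D
t=11: vr[C=3 D=9265/3121 H=7294921/2474953] → run H
t=12: vr[C=3 D=9265/3121 H=8892873/2474953] → run D
t=13: vr[C=3 H=8892873/2474953] → run C
t=14: vr[H=8892873/2474953] → run H
t=15: vr[H=10490825/2474953] → run H
t=16: vr[H=12088777/2474953] → run H
t=17: (idle)
t=18: (idle)
t=19: (idle)
t=20: (idle)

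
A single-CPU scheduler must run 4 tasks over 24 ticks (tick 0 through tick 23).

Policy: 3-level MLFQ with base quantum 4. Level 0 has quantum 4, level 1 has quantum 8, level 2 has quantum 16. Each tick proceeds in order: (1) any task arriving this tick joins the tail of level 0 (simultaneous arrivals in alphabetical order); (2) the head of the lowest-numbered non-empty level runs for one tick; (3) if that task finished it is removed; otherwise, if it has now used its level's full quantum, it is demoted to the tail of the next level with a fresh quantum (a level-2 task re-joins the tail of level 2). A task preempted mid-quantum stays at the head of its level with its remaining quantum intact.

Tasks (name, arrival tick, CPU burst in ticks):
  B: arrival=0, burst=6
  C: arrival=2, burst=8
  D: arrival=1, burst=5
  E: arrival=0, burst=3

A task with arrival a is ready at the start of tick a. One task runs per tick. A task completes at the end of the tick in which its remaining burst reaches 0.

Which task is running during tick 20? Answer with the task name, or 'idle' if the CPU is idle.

running at tick 20 = C

t=0: L0/L1/L2 = BE/-/- → run B
t=1: L0/L1/L2 = BED/-/- → run B
t=2: L0/L1/L2 = BEDC/-/- → run B
t=3: L0/L1/L2 = BEDC/-/- → run B
t=4: L0/L1/L2 = EDC/B/- → run E
t=5: L0/L1/L2 = EDC/B/- → run E
t=6: L0/L1/L2 = EDC/B/- → run E
t=7: L0/L1/L2 = DC/B/- → run D
t=8: L0/L1/L2 = DC/B/- → run D
t=9: L0/L1/L2 = DC/B/- → run D
t=10: L0/L1/L2 = DC/B/- → run D
t=11: L0/L1/L2 = C/BD/- → run C
t=12: L0/L1/L2 = C/BD/- → run C
t=13: L0/L1/L2 = C/BD/- → run C
t=14: L0/L1/L2 = C/BD/- → run C
t=15: L0/L1/L2 = -/BDC/- → run B
t=16: L0/L1/L2 = -/BDC/- → run B
t=17: L0/L1/L2 = -/DC/- → run D
t=18: L0/L1/L2 = -/C/- → run C
t=19: L0/L1/L2 = -/C/- → run C
t=20: L0/L1/L2 = -/C/- → run C
t=21: L0/L1/L2 = -/C/- → run C
t=22: (idle)
t=23: (idle)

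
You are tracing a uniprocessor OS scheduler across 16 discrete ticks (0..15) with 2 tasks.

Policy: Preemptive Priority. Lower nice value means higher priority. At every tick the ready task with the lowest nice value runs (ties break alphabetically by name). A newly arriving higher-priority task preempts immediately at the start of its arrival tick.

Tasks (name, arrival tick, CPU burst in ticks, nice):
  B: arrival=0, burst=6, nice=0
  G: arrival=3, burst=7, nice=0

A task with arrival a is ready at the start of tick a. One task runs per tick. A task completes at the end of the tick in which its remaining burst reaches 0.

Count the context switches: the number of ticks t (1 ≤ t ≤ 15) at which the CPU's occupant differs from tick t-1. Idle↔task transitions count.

t=0: ready={B} → run B
t=1: ready={B} → run B
t=2: ready={B} → run B
t=3: ready={B,G} → run B
t=4: ready={B,G} → run B
t=5: ready={B,G} → run B
t=6: ready={G} → run G
t=7: ready={G} → run G
t=8: ready={G} → run G
t=9: ready={G} → run G
t=10: ready={G} → run G
t=11: ready={G} → run G
t=12: ready={G} → run G
t=13: (idle)
t=14: (idle)
t=15: (idle)

context switches = 2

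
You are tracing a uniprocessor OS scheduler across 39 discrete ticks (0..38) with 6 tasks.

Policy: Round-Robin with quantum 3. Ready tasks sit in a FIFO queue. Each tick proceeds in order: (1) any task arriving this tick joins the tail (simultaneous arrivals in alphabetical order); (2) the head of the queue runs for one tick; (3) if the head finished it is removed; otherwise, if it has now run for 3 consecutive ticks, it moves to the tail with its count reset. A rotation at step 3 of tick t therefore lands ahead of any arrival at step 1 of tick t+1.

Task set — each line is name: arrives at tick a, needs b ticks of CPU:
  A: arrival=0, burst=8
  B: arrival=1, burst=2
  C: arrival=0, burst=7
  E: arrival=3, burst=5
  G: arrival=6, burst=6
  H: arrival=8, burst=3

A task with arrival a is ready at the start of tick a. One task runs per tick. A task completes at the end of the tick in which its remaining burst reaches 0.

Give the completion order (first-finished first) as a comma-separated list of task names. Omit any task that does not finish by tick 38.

t=0: queue=[A,C] q_used=0 → run A
t=1: queue=[A,C,B] q_used=1 → run A
t=2: queue=[A,C,B] q_used=2 → run A
t=3: queue=[C,B,A,E] q_used=0 → run C
t=4: queue=[C,B,A,E] q_used=1 → run C
t=5: queue=[C,B,A,E] q_used=2 → run C
t=6: queue=[B,A,E,C,G] q_used=0 → run B
t=7: queue=[B,A,E,C,G] q_used=1 → run B
t=8: queue=[A,E,C,G,H] q_used=0 → run A
t=9: queue=[A,E,C,G,H] q_used=1 → run A
t=10: queue=[A,E,C,G,H] q_used=2 → run A
t=11: queue=[E,C,G,H,A] q_used=0 → run E
t=12: queue=[E,C,G,H,A] q_used=1 → run E
t=13: queue=[E,C,G,H,A] q_used=2 → run E
t=14: queue=[C,G,H,A,E] q_used=0 → run C
t=15: queue=[C,G,H,A,E] q_used=1 → run C
t=16: queue=[C,G,H,A,E] q_used=2 → run C
t=17: queue=[G,H,A,E,C] q_used=0 → run G
t=18: queue=[G,H,A,E,C] q_used=1 → run G
t=19: queue=[G,H,A,E,C] q_used=2 → run G
t=20: queue=[H,A,E,C,G] q_used=0 → run H
t=21: queue=[H,A,E,C,G] q_used=1 → run H
t=22: queue=[H,A,E,C,G] q_used=2 → run H
t=23: queue=[A,E,C,G] q_used=0 → run A
t=24: queue=[A,E,C,G] q_used=1 → run A
t=25: queue=[E,C,G] q_used=0 → run E
t=26: queue=[E,C,G] q_used=1 → run E
t=27: queue=[C,G] q_used=0 → run C
t=28: queue=[G] q_used=0 → run G
t=29: queue=[G] q_used=1 → run G
t=30: queue=[G] q_used=2 → run G
t=31: (idle)
t=32: (idle)
t=33: (idle)
t=34: (idle)
t=35: (idle)
t=36: (idle)
t=37: (idle)
t=38: (idle)

completion order = B, H, A, E, C, G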